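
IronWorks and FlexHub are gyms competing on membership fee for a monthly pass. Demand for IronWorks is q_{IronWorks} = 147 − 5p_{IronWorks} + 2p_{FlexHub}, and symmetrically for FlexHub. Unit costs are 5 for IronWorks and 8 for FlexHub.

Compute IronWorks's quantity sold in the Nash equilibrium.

84.0625

IronWorks's profit: π = (p_{IronWorks} − 5)(147 − 5p_{IronWorks} + 2p_{FlexHub}).
∂π/∂p_{IronWorks} = 172 − 10p_{IronWorks} + 2p_{FlexHub} = 0 ⇒ p_{IronWorks} = 17.2 + 0.2p_{FlexHub}.
Similarly p_{FlexHub} = 18.7 + 0.2p_{IronWorks}.
Substituting the second reaction function into the first: p_{IronWorks} = 17.2 + 0.2(18.7 + 0.2p_{IronWorks}), which gives 0.96p_{IronWorks} = 20.94 ⇒ p_{IronWorks} = 21.8125.
Then p_{FlexHub} = 18.7 + 0.2·21.8125 = 23.0625.
q_{IronWorks} = 147 − 5·21.8125 + 2·23.0625 = 84.0625.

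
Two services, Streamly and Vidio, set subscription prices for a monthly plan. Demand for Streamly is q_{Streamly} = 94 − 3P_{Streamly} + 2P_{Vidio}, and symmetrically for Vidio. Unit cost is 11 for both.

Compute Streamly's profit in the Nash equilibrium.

1291.6875

Streamly's profit: π = (P_{Streamly} − 11)(94 − 3P_{Streamly} + 2P_{Vidio}).
∂π/∂P_{Streamly} = 127 − 6P_{Streamly} + 2P_{Vidio} = 0 ⇒ P_{Streamly} = 127/6 + (1/3)P_{Vidio}.
Setting P_{Streamly} = P_{Vidio} in the reaction function: P_{Streamly} = 127/6 + (1/3)P_{Streamly}, so P_{Streamly} = (127/6) / (2/3) = 31.75.
q_{Streamly} = 94 − 3·31.75 + 2·31.75 = 62.25.
Profit = (31.75 − 11)·62.25 = 1291.6875.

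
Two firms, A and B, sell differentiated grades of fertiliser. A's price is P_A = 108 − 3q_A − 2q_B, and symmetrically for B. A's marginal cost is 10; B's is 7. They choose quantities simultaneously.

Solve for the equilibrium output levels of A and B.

Firm A's profit: π = q_A(108 − 3q_A − 2q_B) − 10q_A.
∂π/∂q_A = 98 − 6q_A − 2q_B = 0 ⇒ q_A = 49/3 − (1/3)q_B.
Similarly q_B = 101/6 − (1/3)q_A.
Solving the two reaction functions simultaneously: (1 − (−1/3)(−1/3))q_A = 49/3 − (1/3)·(101/6), so (8/9)q_A = 193/18 and q_A = 12.0625.
Then q_B = 101/6 − (1/3)·12.0625 = 12.8125.

12.0625, 12.8125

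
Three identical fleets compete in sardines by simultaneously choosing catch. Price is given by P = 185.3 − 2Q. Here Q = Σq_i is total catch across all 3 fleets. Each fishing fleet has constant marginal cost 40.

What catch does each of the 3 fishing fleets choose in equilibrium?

18.1625

A representative fishing fleet's profit is π_i = q_i(185.3 − 2Q) − 40q_i, with Q = q_i + Σ_{j≠i} q_j.
First-order condition: 145.3 − 4q_i − 2Σ_{j≠i} q_j = 0.
Imposing symmetry (q_j = q for all j) turns Σ_{j≠i} q_j into 2q, so 145.3 = 8q and q = 18.1625.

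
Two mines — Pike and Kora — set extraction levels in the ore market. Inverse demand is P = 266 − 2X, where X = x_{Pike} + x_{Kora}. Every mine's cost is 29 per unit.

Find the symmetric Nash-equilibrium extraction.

39.5

Mine Pike's profit: π = x_{Pike}(266 − 2(x_{Pike} + x_{Kora})) − 29x_{Pike}.
∂π/∂x_{Pike} = 237 − 4x_{Pike} − 2x_{Kora} = 0, so x_{Pike} = 59.25 − 0.5x_{Kora}.
The game is symmetric, so in equilibrium x_{Kora} = x_{Pike}: the reaction function gives 1.5x_{Pike} = 59.25, hence x_{Pike} = 39.5.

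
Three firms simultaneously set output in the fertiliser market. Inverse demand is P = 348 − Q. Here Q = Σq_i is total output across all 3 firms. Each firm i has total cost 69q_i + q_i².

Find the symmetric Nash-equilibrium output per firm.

46.5

A representative firm's profit is π_i = q_i(348 − Q) − 69q_i − q_i², with Q = q_i + Σ_{j≠i} q_j.
First-order condition: 279 − 4q_i − Σ_{j≠i} q_j = 0.
With identical firms, set every q_j = q: then 279 − 4q − 2q = 0, i.e. q = 279/6 = 46.5.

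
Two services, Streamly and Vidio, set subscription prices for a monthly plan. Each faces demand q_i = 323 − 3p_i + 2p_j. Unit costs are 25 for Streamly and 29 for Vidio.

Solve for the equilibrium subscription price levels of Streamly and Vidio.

Streamly's profit: π = (p_{Streamly} − 25)(323 − 3p_{Streamly} + 2p_{Vidio}).
∂π/∂p_{Streamly} = 398 − 6p_{Streamly} + 2p_{Vidio} = 0 ⇒ p_{Streamly} = 199/3 + (1/3)p_{Vidio}.
Similarly p_{Vidio} = 205/3 + (1/3)p_{Streamly}.
Plugging p_{Vidio} into Streamly's best response: p_{Streamly} = 199/3 + (1/3)(205/3 + (1/3)p_{Streamly}) ⇒ (8/9)p_{Streamly} = 802/9, so p_{Streamly} = 100.25.
Then p_{Vidio} = 205/3 + (1/3)·100.25 = 101.75.

100.25, 101.75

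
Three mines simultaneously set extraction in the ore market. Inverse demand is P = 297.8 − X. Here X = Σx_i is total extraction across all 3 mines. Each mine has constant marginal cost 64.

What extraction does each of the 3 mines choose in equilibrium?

58.45

A representative mine's profit is π_i = x_i(297.8 − X) − 64x_i, with X = x_i + Σ_{j≠i} x_j.
First-order condition: 233.8 − 2x_i − Σ_{j≠i} x_j = 0.
In a symmetric equilibrium every mine chooses the same x, so Σ_{j≠i} x_j = 2x. The condition becomes 233.8 − 4x = 0, giving x = 233.8/4 = 58.45.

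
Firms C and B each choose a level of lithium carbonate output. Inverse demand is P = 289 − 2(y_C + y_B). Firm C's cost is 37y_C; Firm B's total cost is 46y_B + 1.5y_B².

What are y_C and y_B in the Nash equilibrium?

53.25, 19.5

Firm C's profit: π = y_C(289 − 2(y_C + y_B)) − 37y_C.
∂π/∂y_C = 252 − 4y_C − 2y_B = 0, so y_C = 63 − 0.5y_B.
For B: ∂π/∂y_B = 243 − 7y_B − 2y_C = 0 ⇒ y_B = 243/7 − (2/7)y_C.
Substituting the second reaction function into the first: y_C = 63 − 0.5(243/7 − (2/7)y_C), which gives (6/7)y_C = 639/14 ⇒ y_C = 53.25.
Then y_B = 243/7 − (2/7)·53.25 = 19.5.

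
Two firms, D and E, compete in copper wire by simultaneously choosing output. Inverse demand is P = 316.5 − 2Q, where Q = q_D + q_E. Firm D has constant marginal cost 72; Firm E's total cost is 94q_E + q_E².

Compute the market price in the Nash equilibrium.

174.2

Firm D's profit: π = q_D(316.5 − 2(q_D + q_E)) − 72q_D.
∂π/∂q_D = 244.5 − 4q_D − 2q_E = 0, so q_D = 61.125 − 0.5q_E.
For E: ∂π/∂q_E = 222.5 − 6q_E − 2q_D = 0 ⇒ q_E = 445/12 − (1/3)q_D.
Solving the two reaction functions simultaneously: (1 − (−0.5)(−1/3))q_D = 61.125 − 0.5·(445/12), so (5/6)q_D = 511/12 and q_D = 51.1.
Then q_E = 445/12 − (1/3)·51.1 = 20.05.
Equilibrium price: P = 316.5 − 2·71.15 = 174.2.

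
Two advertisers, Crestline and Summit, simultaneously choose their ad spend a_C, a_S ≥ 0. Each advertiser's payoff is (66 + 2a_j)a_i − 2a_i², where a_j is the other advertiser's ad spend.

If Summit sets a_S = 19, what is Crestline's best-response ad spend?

26

Crestline's payoff is (66 + 2a_S)a_C − 2a_C².
∂π/∂a_C = 66 + 2a_S − 4a_C = 0, so a_C = 16.5 + 0.5a_S.
At a_S = 19: a_C = 16.5 + 0.5·19 = 26.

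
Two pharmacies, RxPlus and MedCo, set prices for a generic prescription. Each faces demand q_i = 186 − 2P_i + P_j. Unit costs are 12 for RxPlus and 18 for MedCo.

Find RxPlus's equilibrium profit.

RxPlus's profit: π = (P_{RxPlus} − 12)(186 − 2P_{RxPlus} + P_{MedCo}).
∂π/∂P_{RxPlus} = 210 − 4P_{RxPlus} + P_{MedCo} = 0 ⇒ P_{RxPlus} = 52.5 + 0.25P_{MedCo}.
Similarly P_{MedCo} = 55.5 + 0.25P_{RxPlus}.
Substituting the second reaction function into the first: P_{RxPlus} = 52.5 + 0.25(55.5 + 0.25P_{RxPlus}), which gives 0.9375P_{RxPlus} = 66.375 ⇒ P_{RxPlus} = 70.8.
Then P_{MedCo} = 55.5 + 0.25·70.8 = 73.2.
q_{RxPlus} = 186 − 2·70.8 + 73.2 = 117.6.
Profit = (70.8 − 12)·117.6 = 6914.88.

6914.88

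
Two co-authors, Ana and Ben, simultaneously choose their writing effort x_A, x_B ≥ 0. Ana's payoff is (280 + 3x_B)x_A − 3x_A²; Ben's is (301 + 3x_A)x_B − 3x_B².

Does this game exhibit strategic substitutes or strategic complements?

Expanding Ana's payoff: 280x_A + 3x_Bx_A − 3x_A².
∂π/∂x_A = 280 + 3x_B − 6x_A = 0, so x_A = 140/3 + 0.5x_B.
The best-response slope dx_A/dx_B = 0.5 > 0: the reaction function is upward-sloping, so the choices are strategic complements.

strategic complements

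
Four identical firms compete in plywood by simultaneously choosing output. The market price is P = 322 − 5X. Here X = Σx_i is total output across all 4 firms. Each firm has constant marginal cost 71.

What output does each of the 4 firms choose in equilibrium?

A representative firm's profit is π_i = x_i(322 − 5X) − 71x_i, with X = x_i + Σ_{j≠i} x_j.
First-order condition: 251 − 10x_i − 5Σ_{j≠i} x_j = 0.
In a symmetric equilibrium every firm chooses the same x, so Σ_{j≠i} x_j = 3x. The condition becomes 251 − 25x = 0, giving x = 251/25 = 10.04.

10.04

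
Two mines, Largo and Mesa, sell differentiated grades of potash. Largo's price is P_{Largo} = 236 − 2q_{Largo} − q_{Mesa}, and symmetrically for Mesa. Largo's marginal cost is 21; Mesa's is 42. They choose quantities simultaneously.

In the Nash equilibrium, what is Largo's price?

Mine Largo's profit: π = q_{Largo}(236 − 2q_{Largo} − q_{Mesa}) − 21q_{Largo}.
∂π/∂q_{Largo} = 215 − 4q_{Largo} − q_{Mesa} = 0 ⇒ q_{Largo} = 53.75 − 0.25q_{Mesa}.
Similarly q_{Mesa} = 48.5 − 0.25q_{Largo}.
Plugging q_{Mesa} into Largo's best response: q_{Largo} = 53.75 − 0.25(48.5 − 0.25q_{Largo}) ⇒ 0.9375q_{Largo} = 41.625, so q_{Largo} = 44.4.
Then q_{Mesa} = 48.5 − 0.25·44.4 = 37.4.
P_{Largo} = 236 − 2·44.4 − 37.4 = 109.8.

109.8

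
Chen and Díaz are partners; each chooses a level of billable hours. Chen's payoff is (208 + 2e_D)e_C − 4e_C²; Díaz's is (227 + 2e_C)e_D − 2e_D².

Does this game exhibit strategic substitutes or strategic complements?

Expanding Chen's payoff: 208e_C + 2e_De_C − 4e_C².
∂π/∂e_C = 208 + 2e_D − 8e_C = 0, so e_C = 26 + 0.25e_D.
The best-response slope de_C/de_D = 0.25 > 0: the reaction function is upward-sloping, so the choices are strategic complements.

strategic complements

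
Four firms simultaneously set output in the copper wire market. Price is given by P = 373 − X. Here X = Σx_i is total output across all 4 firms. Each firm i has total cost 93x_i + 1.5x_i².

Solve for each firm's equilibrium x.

35

A representative firm's profit is π_i = x_i(373 − X) − 93x_i − 1.5x_i², with X = x_i + Σ_{j≠i} x_j.
First-order condition: 280 − 5x_i − Σ_{j≠i} x_j = 0.
In a symmetric equilibrium every firm chooses the same x, so Σ_{j≠i} x_j = 3x. The condition becomes 280 − 8x = 0, giving x = 280/8 = 35.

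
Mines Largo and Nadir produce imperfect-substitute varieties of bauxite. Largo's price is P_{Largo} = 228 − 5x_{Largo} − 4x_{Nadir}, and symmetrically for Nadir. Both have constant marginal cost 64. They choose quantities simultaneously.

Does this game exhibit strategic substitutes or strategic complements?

Mine Largo's profit: π = x_{Largo}(228 − 5x_{Largo} − 4x_{Nadir}) − 64x_{Largo}.
∂π/∂x_{Largo} = 164 − 10x_{Largo} − 4x_{Nadir} = 0 ⇒ x_{Largo} = 16.4 − 0.4x_{Nadir}.
The best-response slope dx_{Largo}/dx_{Nadir} = −0.4 < 0: the reaction function is downward-sloping, so the choices are strategic substitutes.

strategic substitutes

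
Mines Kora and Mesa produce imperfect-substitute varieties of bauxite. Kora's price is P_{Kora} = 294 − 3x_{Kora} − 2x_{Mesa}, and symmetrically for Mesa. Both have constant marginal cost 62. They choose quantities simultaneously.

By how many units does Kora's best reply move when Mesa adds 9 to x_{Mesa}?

Mine Kora's profit: π = x_{Kora}(294 − 3x_{Kora} − 2x_{Mesa}) − 62x_{Kora}.
∂π/∂x_{Kora} = 232 − 6x_{Kora} − 2x_{Mesa} = 0 ⇒ x_{Kora} = 116/3 − (1/3)x_{Mesa}.
The reaction-function slope is −1/3, so a 9-unit rise in x_{Mesa} moves x_{Kora} by −1/3 × 9 = −3. Kora's best response falls — the actions are strategic substitutes.

-3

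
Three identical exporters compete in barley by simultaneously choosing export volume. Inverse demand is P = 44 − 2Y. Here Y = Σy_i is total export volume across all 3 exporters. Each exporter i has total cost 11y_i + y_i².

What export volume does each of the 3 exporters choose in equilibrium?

3.3

A representative exporter's profit is π_i = y_i(44 − 2Y) − 11y_i − y_i², with Y = y_i + Σ_{j≠i} y_j.
First-order condition: 33 − 6y_i − 2Σ_{j≠i} y_j = 0.
With identical exporters, set every y_j = y: then 33 − 6y − 4y = 0, i.e. y = 33/10 = 3.3.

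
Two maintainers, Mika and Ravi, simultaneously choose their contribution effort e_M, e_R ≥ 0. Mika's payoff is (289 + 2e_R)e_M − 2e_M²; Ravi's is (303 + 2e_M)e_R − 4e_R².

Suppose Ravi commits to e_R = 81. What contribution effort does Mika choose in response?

Expanding Mika's payoff: 289e_M + 2e_Re_M − 2e_M².
∂π/∂e_M = 289 + 2e_R − 4e_M = 0, so e_M = 72.25 + 0.5e_R.
At e_R = 81: e_M = 72.25 + 0.5·81 = 112.75.

112.75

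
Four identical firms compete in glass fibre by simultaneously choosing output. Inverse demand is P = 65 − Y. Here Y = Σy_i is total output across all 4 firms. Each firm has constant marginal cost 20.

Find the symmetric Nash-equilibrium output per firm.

9

A representative firm's profit is π_i = y_i(65 − Y) − 20y_i, with Y = y_i + Σ_{j≠i} y_j.
First-order condition: 45 − 2y_i − Σ_{j≠i} y_j = 0.
With identical firms, set every y_j = y: then 45 − 2y − 3y = 0, i.e. y = 45/5 = 9.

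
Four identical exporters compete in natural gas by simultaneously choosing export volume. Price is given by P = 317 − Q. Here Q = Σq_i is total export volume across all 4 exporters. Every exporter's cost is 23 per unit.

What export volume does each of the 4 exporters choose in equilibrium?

A representative exporter's profit is π_i = q_i(317 − Q) − 23q_i, with Q = q_i + Σ_{j≠i} q_j.
First-order condition: 294 − 2q_i − Σ_{j≠i} q_j = 0.
Imposing symmetry (q_j = q for all j) turns Σ_{j≠i} q_j into 3q, so 294 = 5q and q = 58.8.

58.8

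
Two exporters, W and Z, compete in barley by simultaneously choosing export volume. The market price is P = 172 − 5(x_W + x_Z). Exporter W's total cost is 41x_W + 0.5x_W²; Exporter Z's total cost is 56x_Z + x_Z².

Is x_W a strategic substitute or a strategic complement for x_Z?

Exporter W's profit: π = x_W(172 − 5(x_W + x_Z)) − 41x_W − 0.5x_W².
∂π/∂x_W = 131 − 11x_W − 5x_Z = 0, so x_W = 131/11 − (5/11)x_Z.
The best-response slope dx_W/dx_Z = −5/11 < 0: the reaction function is downward-sloping, so the choices are strategic substitutes.

strategic substitutes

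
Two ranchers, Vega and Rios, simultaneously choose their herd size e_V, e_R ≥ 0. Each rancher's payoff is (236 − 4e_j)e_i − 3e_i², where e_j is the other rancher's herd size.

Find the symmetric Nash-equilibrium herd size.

Vega's payoff is (236 − 4e_R)e_V − 3e_V².
∂π/∂e_V = 236 − 4e_R − 6e_V = 0, so e_V = 118/3 − (2/3)e_R.
The game is symmetric, so in equilibrium e_R = e_V: the reaction function gives (5/3)e_V = 118/3, hence e_V = 23.6.

23.6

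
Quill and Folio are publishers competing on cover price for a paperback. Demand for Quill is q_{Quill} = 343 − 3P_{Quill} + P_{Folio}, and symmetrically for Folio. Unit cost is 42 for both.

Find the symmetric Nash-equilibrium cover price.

Quill's profit: π = (P_{Quill} − 42)(343 − 3P_{Quill} + P_{Folio}).
∂π/∂P_{Quill} = 469 − 6P_{Quill} + P_{Folio} = 0 ⇒ P_{Quill} = 469/6 + (1/6)P_{Folio}.
By symmetry P_{Folio} = P_{Quill}; substituting into the reaction function, (5/6)P_{Quill} = 469/6 and P_{Quill} = 93.8.

93.8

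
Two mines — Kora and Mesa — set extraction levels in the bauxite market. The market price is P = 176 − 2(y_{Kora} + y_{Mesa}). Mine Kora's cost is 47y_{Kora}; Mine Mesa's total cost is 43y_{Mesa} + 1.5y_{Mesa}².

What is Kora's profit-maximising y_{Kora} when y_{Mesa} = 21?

21.75

Mine Kora's profit: π = y_{Kora}(176 − 2(y_{Kora} + y_{Mesa})) − 47y_{Kora}.
∂π/∂y_{Kora} = 129 − 4y_{Kora} − 2y_{Mesa} = 0, so y_{Kora} = 32.25 − 0.5y_{Mesa}.
At y_{Mesa} = 21: y_{Kora} = 32.25 − 0.5·21 = 21.75.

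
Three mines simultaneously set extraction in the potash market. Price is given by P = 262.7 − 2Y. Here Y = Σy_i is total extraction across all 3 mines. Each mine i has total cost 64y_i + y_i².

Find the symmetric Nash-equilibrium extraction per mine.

19.87

A representative mine's profit is π_i = y_i(262.7 − 2Y) − 64y_i − y_i², with Y = y_i + Σ_{j≠i} y_j.
First-order condition: 198.7 − 6y_i − 2Σ_{j≠i} y_j = 0.
In a symmetric equilibrium every mine chooses the same y, so Σ_{j≠i} y_j = 2y. The condition becomes 198.7 − 10y = 0, giving y = 198.7/10 = 19.87.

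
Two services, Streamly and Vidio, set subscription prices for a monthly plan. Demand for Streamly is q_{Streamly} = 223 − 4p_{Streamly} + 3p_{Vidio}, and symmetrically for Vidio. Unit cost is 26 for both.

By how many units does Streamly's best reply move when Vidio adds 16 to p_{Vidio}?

6

Streamly's profit: π = (p_{Streamly} − 26)(223 − 4p_{Streamly} + 3p_{Vidio}).
∂π/∂p_{Streamly} = 327 − 8p_{Streamly} + 3p_{Vidio} = 0 ⇒ p_{Streamly} = 40.875 + 0.375p_{Vidio}.
The reaction-function slope is 0.375, so a 16-unit rise in p_{Vidio} moves p_{Streamly} by 0.375 × 16 = 6. Streamly's best response rises — the actions are strategic complements.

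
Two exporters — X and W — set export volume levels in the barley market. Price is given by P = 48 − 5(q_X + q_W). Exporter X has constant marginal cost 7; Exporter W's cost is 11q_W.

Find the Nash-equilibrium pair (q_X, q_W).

Exporter X's profit: π = q_X(48 − 5(q_X + q_W)) − 7q_X.
∂π/∂q_X = 41 − 10q_X − 5q_W = 0, so q_X = 4.1 − 0.5q_W.
By the same steps for W: q_W = 3.7 − 0.5q_X.
Plugging q_W into X's best response: q_X = 4.1 − 0.5(3.7 − 0.5q_X) ⇒ 0.75q_X = 2.25, so q_X = 3.
Then q_W = 3.7 − 0.5·3 = 2.2.

3, 2.2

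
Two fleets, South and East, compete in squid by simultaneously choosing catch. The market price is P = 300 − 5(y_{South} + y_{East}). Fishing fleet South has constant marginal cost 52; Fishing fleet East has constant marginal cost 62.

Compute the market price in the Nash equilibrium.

138

Fishing fleet South's profit: π = y_{South}(300 − 5(y_{South} + y_{East})) − 52y_{South}.
∂π/∂y_{South} = 248 − 10y_{South} − 5y_{East} = 0, so y_{South} = 24.8 − 0.5y_{East}.
By the same steps for East: y_{East} = 23.8 − 0.5y_{South}.
Solving the two reaction functions simultaneously: (1 − (−0.5)(−0.5))y_{South} = 24.8 − 0.5·23.8, so 0.75y_{South} = 12.9 and y_{South} = 17.2.
Then y_{East} = 23.8 − 0.5·17.2 = 15.2.
Equilibrium price: P = 300 − 5·32.4 = 138.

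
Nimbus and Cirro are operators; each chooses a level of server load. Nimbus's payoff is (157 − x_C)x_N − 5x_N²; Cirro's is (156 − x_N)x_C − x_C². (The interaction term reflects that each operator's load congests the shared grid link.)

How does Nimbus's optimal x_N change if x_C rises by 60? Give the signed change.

Expanding Nimbus's payoff: 157x_N − x_Cx_N − 5x_N².
∂π/∂x_N = 157 − x_C − 10x_N = 0, so x_N = 15.7 − 0.1x_C.
The reaction-function slope is −0.1, so a 60-unit rise in x_C moves x_N by −0.1 × 60 = −6. Nimbus's best response falls — the actions are strategic substitutes.

-6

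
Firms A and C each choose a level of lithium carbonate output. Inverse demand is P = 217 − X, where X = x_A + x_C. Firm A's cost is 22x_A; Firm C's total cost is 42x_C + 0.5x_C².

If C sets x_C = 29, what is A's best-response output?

83

Firm A's profit: π = x_A(217 − (x_A + x_C)) − 22x_A.
∂π/∂x_A = 195 − 2x_A − x_C = 0, so x_A = 97.5 − 0.5x_C.
At x_C = 29: x_A = 97.5 − 0.5·29 = 83.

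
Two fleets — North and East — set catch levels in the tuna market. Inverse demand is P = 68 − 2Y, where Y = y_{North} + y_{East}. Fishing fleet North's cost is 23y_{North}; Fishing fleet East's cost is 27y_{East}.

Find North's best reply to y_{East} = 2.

Fishing fleet North's profit: π = y_{North}(68 − 2(y_{North} + y_{East})) − 23y_{North}.
∂π/∂y_{North} = 45 − 4y_{North} − 2y_{East} = 0, so y_{North} = 11.25 − 0.5y_{East}.
At y_{East} = 2: y_{North} = 11.25 − 0.5·2 = 10.25.

10.25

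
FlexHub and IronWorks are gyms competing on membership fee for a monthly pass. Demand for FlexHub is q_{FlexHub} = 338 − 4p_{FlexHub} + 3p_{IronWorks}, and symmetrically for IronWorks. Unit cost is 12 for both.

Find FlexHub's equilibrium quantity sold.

260.8

FlexHub's profit: π = (p_{FlexHub} − 12)(338 − 4p_{FlexHub} + 3p_{IronWorks}).
∂π/∂p_{FlexHub} = 386 − 8p_{FlexHub} + 3p_{IronWorks} = 0 ⇒ p_{FlexHub} = 48.25 + 0.375p_{IronWorks}.
Setting p_{FlexHub} = p_{IronWorks} in the reaction function: p_{FlexHub} = 48.25 + 0.375p_{FlexHub}, so p_{FlexHub} = 48.25 / 0.625 = 77.2.
q_{FlexHub} = 338 − 4·77.2 + 3·77.2 = 260.8.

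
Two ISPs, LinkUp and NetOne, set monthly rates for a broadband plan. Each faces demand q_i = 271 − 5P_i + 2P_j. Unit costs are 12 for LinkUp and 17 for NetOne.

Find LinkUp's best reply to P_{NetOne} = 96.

52.3

LinkUp's profit: π = (P_{LinkUp} − 12)(271 − 5P_{LinkUp} + 2P_{NetOne}).
∂π/∂P_{LinkUp} = 331 − 10P_{LinkUp} + 2P_{NetOne} = 0 ⇒ P_{LinkUp} = 33.1 + 0.2P_{NetOne}.
At P_{NetOne} = 96: P_{LinkUp} = 33.1 + 0.2·96 = 52.3.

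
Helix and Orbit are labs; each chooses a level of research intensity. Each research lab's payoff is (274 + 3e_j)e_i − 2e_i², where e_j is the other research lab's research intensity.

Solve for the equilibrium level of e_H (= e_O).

274

Helix's payoff is (274 + 3e_O)e_H − 2e_H².
∂π/∂e_H = 274 + 3e_O − 4e_H = 0, so e_H = 68.5 + 0.75e_O.
Setting e_H = e_O in the reaction function: e_H = 68.5 + 0.75e_H, so e_H = 68.5 / 0.25 = 274.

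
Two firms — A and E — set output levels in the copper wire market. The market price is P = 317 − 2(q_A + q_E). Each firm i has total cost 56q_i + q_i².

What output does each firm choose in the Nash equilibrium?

32.625

Firm A's profit: π = q_A(317 − 2(q_A + q_E)) − 56q_A − q_A².
∂π/∂q_A = 261 − 6q_A − 2q_E = 0, so q_A = 43.5 − (1/3)q_E.
The game is symmetric, so in equilibrium q_E = q_A: the reaction function gives (4/3)q_A = 43.5, hence q_A = 32.625.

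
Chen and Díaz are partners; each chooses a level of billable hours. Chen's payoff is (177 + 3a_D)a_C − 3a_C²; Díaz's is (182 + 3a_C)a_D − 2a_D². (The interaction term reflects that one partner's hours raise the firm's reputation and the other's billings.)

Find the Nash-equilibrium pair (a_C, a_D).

83.6, 108.2

Expanding Chen's payoff: 177a_C + 3a_Da_C − 3a_C².
∂π/∂a_C = 177 + 3a_D − 6a_C = 0, so a_C = 29.5 + 0.5a_D.
Likewise for Díaz: a_D = 45.5 + 0.75a_C.
Plugging a_D into Chen's best response: a_C = 29.5 + 0.5(45.5 + 0.75a_C) ⇒ 0.625a_C = 52.25, so a_C = 83.6.
Then a_D = 45.5 + 0.75·83.6 = 108.2.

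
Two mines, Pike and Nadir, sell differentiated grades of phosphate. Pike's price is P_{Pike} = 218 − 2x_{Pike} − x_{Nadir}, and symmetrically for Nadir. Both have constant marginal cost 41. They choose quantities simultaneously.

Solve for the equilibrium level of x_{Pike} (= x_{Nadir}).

Mine Pike's profit: π = x_{Pike}(218 − 2x_{Pike} − x_{Nadir}) − 41x_{Pike}.
∂π/∂x_{Pike} = 177 − 4x_{Pike} − x_{Nadir} = 0 ⇒ x_{Pike} = 44.25 − 0.25x_{Nadir}.
By symmetry x_{Nadir} = x_{Pike}; substituting into the reaction function, 1.25x_{Pike} = 44.25 and x_{Pike} = 35.4.

35.4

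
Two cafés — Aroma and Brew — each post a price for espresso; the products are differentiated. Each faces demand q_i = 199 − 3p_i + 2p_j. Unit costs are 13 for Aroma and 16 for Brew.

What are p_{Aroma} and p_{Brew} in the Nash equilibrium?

Aroma's profit: π = (p_{Aroma} − 13)(199 − 3p_{Aroma} + 2p_{Brew}).
∂π/∂p_{Aroma} = 238 − 6p_{Aroma} + 2p_{Brew} = 0 ⇒ p_{Aroma} = 119/3 + (1/3)p_{Brew}.
Similarly p_{Brew} = 247/6 + (1/3)p_{Aroma}.
Solving the two reaction functions simultaneously: (1 − (1/3)(1/3))p_{Aroma} = 119/3 + (1/3)·(247/6), so (8/9)p_{Aroma} = 961/18 and p_{Aroma} = 60.0625.
Then p_{Brew} = 247/6 + (1/3)·60.0625 = 61.1875.

60.0625, 61.1875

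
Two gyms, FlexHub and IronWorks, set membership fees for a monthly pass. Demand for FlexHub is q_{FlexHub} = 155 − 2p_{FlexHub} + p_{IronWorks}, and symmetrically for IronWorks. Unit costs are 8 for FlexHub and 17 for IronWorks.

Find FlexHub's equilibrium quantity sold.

100.4

FlexHub's profit: π = (p_{FlexHub} − 8)(155 − 2p_{FlexHub} + p_{IronWorks}).
∂π/∂p_{FlexHub} = 171 − 4p_{FlexHub} + p_{IronWorks} = 0 ⇒ p_{FlexHub} = 42.75 + 0.25p_{IronWorks}.
Similarly p_{IronWorks} = 47.25 + 0.25p_{FlexHub}.
Solving the two reaction functions simultaneously: (1 − (0.25)(0.25))p_{FlexHub} = 42.75 + 0.25·47.25, so 0.9375p_{FlexHub} = 54.5625 and p_{FlexHub} = 58.2.
Then p_{IronWorks} = 47.25 + 0.25·58.2 = 61.8.
q_{FlexHub} = 155 − 2·58.2 + 61.8 = 100.4.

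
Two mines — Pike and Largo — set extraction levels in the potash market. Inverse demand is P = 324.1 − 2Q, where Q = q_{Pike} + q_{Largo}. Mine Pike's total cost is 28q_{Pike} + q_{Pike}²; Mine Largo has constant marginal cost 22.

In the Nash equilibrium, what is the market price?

Mine Pike's profit: π = q_{Pike}(324.1 − 2(q_{Pike} + q_{Largo})) − 28q_{Pike} − q_{Pike}².
∂π/∂q_{Pike} = 296.1 − 6q_{Pike} − 2q_{Largo} = 0, so q_{Pike} = 49.35 − (1/3)q_{Largo}.
For Largo: ∂π/∂q_{Largo} = 302.1 − 4q_{Largo} − 2q_{Pike} = 0 ⇒ q_{Largo} = 75.525 − 0.5q_{Pike}.
Solving the two reaction functions simultaneously: (1 − (−1/3)(−0.5))q_{Pike} = 49.35 − (1/3)·75.525, so (5/6)q_{Pike} = 24.175 and q_{Pike} = 29.01.
Then q_{Largo} = 75.525 − 0.5·29.01 = 61.02.
Equilibrium price: P = 324.1 − 2·90.03 = 144.04.

144.04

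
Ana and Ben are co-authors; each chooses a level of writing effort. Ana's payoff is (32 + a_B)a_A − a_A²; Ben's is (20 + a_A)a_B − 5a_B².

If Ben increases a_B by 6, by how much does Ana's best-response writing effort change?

3

Expanding Ana's payoff: 32a_A + a_Ba_A − a_A².
∂π/∂a_A = 32 + a_B − 2a_A = 0, so a_A = 16 + 0.5a_B.
The reaction-function slope is 0.5, so a 6-unit rise in a_B moves a_A by 0.5 × 6 = 3. Ana's best response rises — the actions are strategic complements.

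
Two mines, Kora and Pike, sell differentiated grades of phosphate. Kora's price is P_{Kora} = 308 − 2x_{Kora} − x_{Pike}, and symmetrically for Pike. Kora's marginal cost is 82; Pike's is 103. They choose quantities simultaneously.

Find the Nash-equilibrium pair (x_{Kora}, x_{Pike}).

Mine Kora's profit: π = x_{Kora}(308 − 2x_{Kora} − x_{Pike}) − 82x_{Kora}.
∂π/∂x_{Kora} = 226 − 4x_{Kora} − x_{Pike} = 0 ⇒ x_{Kora} = 56.5 − 0.25x_{Pike}.
Similarly x_{Pike} = 51.25 − 0.25x_{Kora}.
Plugging x_{Pike} into Kora's best response: x_{Kora} = 56.5 − 0.25(51.25 − 0.25x_{Kora}) ⇒ 0.9375x_{Kora} = 43.6875, so x_{Kora} = 46.6.
Then x_{Pike} = 51.25 − 0.25·46.6 = 39.6.

46.6, 39.6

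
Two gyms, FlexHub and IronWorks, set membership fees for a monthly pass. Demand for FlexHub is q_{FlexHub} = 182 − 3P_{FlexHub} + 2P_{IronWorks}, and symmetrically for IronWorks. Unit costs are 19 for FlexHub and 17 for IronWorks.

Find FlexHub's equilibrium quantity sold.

121.125

FlexHub's profit: π = (P_{FlexHub} − 19)(182 − 3P_{FlexHub} + 2P_{IronWorks}).
∂π/∂P_{FlexHub} = 239 − 6P_{FlexHub} + 2P_{IronWorks} = 0 ⇒ P_{FlexHub} = 239/6 + (1/3)P_{IronWorks}.
Similarly P_{IronWorks} = 233/6 + (1/3)P_{FlexHub}.
Substituting the second reaction function into the first: P_{FlexHub} = 239/6 + (1/3)(233/6 + (1/3)P_{FlexHub}), which gives (8/9)P_{FlexHub} = 475/9 ⇒ P_{FlexHub} = 59.375.
Then P_{IronWorks} = 233/6 + (1/3)·59.375 = 58.625.
q_{FlexHub} = 182 − 3·59.375 + 2·58.625 = 121.125.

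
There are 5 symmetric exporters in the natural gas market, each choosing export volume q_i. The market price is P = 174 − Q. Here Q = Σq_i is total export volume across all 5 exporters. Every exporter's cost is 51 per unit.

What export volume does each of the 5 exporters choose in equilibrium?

20.5

A representative exporter's profit is π_i = q_i(174 − Q) − 51q_i, with Q = q_i + Σ_{j≠i} q_j.
First-order condition: 123 − 2q_i − Σ_{j≠i} q_j = 0.
With identical exporters, set every q_j = q: then 123 − 2q − 4q = 0, i.e. q = 123/6 = 20.5.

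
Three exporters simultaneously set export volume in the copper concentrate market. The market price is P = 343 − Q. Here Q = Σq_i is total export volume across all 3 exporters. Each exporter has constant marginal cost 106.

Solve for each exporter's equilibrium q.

A representative exporter's profit is π_i = q_i(343 − Q) − 106q_i, with Q = q_i + Σ_{j≠i} q_j.
First-order condition: 237 − 2q_i − Σ_{j≠i} q_j = 0.
Imposing symmetry (q_j = q for all j) turns Σ_{j≠i} q_j into 2q, so 237 = 4q and q = 59.25.

59.25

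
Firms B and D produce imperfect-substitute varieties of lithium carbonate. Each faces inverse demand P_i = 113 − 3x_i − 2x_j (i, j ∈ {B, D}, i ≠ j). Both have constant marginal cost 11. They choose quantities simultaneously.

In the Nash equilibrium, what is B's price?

Firm B's profit: π = x_B(113 − 3x_B − 2x_D) − 11x_B.
∂π/∂x_B = 102 − 6x_B − 2x_D = 0 ⇒ x_B = 17 − (1/3)x_D.
The game is symmetric, so in equilibrium x_D = x_B: the reaction function gives (4/3)x_B = 17, hence x_B = 12.75.
P_B = 113 − 3·12.75 − 2·12.75 = 49.25.

49.25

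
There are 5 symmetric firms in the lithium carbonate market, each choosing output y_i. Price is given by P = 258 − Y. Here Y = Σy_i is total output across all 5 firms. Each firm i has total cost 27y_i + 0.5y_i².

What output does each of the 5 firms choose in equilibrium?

33

A representative firm's profit is π_i = y_i(258 − Y) − 27y_i − 0.5y_i², with Y = y_i + Σ_{j≠i} y_j.
First-order condition: 231 − 3y_i − Σ_{j≠i} y_j = 0.
Imposing symmetry (y_j = y for all j) turns Σ_{j≠i} y_j into 4y, so 231 = 7y and y = 33.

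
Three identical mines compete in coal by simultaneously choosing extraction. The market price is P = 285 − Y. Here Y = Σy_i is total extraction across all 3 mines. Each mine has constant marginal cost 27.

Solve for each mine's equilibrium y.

64.5

A representative mine's profit is π_i = y_i(285 − Y) − 27y_i, with Y = y_i + Σ_{j≠i} y_j.
First-order condition: 258 − 2y_i − Σ_{j≠i} y_j = 0.
With identical mines, set every y_j = y: then 258 − 2y − 2y = 0, i.e. y = 258/4 = 64.5.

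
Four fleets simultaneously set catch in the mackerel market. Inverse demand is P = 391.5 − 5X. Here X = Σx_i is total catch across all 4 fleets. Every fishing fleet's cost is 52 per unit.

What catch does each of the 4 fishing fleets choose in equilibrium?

13.58

A representative fishing fleet's profit is π_i = x_i(391.5 − 5X) − 52x_i, with X = x_i + Σ_{j≠i} x_j.
First-order condition: 339.5 − 10x_i − 5Σ_{j≠i} x_j = 0.
With identical fishing fleets, set every x_j = x: then 339.5 − 10x − 15x = 0, i.e. x = 339.5/25 = 13.58.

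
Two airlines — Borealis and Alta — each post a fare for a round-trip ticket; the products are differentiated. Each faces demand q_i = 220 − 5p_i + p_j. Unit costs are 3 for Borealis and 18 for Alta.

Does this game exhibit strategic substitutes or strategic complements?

Borealis's profit: π = (p_{Borealis} − 3)(220 − 5p_{Borealis} + p_{Alta}).
∂π/∂p_{Borealis} = 235 − 10p_{Borealis} + p_{Alta} = 0 ⇒ p_{Borealis} = 23.5 + 0.1p_{Alta}.
The best-response slope dp_{Borealis}/dp_{Alta} = 0.1 > 0: the reaction function is upward-sloping, so the choices are strategic complements.

strategic complements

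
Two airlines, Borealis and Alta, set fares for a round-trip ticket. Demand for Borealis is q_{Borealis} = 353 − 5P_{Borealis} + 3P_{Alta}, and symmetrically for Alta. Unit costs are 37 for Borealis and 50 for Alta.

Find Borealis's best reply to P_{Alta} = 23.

Borealis's profit: π = (P_{Borealis} − 37)(353 − 5P_{Borealis} + 3P_{Alta}).
∂π/∂P_{Borealis} = 538 − 10P_{Borealis} + 3P_{Alta} = 0 ⇒ P_{Borealis} = 53.8 + 0.3P_{Alta}.
At P_{Alta} = 23: P_{Borealis} = 53.8 + 0.3·23 = 60.7.

60.7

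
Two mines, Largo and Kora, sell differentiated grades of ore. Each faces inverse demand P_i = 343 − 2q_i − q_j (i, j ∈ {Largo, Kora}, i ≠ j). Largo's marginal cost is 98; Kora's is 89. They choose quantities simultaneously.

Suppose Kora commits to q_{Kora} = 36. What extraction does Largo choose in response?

52.25

Mine Largo's profit: π = q_{Largo}(343 − 2q_{Largo} − q_{Kora}) − 98q_{Largo}.
∂π/∂q_{Largo} = 245 − 4q_{Largo} − q_{Kora} = 0 ⇒ q_{Largo} = 61.25 − 0.25q_{Kora}.
At q_{Kora} = 36: q_{Largo} = 61.25 − 0.25·36 = 52.25.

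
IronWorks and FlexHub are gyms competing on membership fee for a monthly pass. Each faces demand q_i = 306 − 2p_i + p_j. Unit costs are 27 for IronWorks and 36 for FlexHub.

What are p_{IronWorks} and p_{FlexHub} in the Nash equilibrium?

121.2, 124.8

IronWorks's profit: π = (p_{IronWorks} − 27)(306 − 2p_{IronWorks} + p_{FlexHub}).
∂π/∂p_{IronWorks} = 360 − 4p_{IronWorks} + p_{FlexHub} = 0 ⇒ p_{IronWorks} = 90 + 0.25p_{FlexHub}.
Similarly p_{FlexHub} = 94.5 + 0.25p_{IronWorks}.
Plugging p_{FlexHub} into IronWorks's best response: p_{IronWorks} = 90 + 0.25(94.5 + 0.25p_{IronWorks}) ⇒ 0.9375p_{IronWorks} = 113.625, so p_{IronWorks} = 121.2.
Then p_{FlexHub} = 94.5 + 0.25·121.2 = 124.8.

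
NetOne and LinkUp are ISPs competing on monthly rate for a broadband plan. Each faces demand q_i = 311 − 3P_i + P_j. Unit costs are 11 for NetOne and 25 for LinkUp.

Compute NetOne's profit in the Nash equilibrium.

NetOne's profit: π = (P_{NetOne} − 11)(311 − 3P_{NetOne} + P_{LinkUp}).
∂π/∂P_{NetOne} = 344 − 6P_{NetOne} + P_{LinkUp} = 0 ⇒ P_{NetOne} = 172/3 + (1/6)P_{LinkUp}.
Similarly P_{LinkUp} = 193/3 + (1/6)P_{NetOne}.
Solving the two reaction functions simultaneously: (1 − (1/6)(1/6))P_{NetOne} = 172/3 + (1/6)·(193/3), so (35/36)P_{NetOne} = 1225/18 and P_{NetOne} = 70.
Then P_{LinkUp} = 193/3 + (1/6)·70 = 76.
q_{NetOne} = 311 − 3·70 + 76 = 177.
Profit = (70 − 11)·177 = 10443.

10443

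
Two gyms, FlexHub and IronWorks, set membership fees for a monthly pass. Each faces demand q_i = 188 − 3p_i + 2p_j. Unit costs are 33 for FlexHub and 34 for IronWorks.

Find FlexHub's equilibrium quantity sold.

FlexHub's profit: π = (p_{FlexHub} − 33)(188 − 3p_{FlexHub} + 2p_{IronWorks}).
∂π/∂p_{FlexHub} = 287 − 6p_{FlexHub} + 2p_{IronWorks} = 0 ⇒ p_{FlexHub} = 287/6 + (1/3)p_{IronWorks}.
Similarly p_{IronWorks} = 145/3 + (1/3)p_{FlexHub}.
Solving the two reaction functions simultaneously: (1 − (1/3)(1/3))p_{FlexHub} = 287/6 + (1/3)·(145/3), so (8/9)p_{FlexHub} = 1151/18 and p_{FlexHub} = 71.9375.
Then p_{IronWorks} = 145/3 + (1/3)·71.9375 = 72.3125.
q_{FlexHub} = 188 − 3·71.9375 + 2·72.3125 = 116.8125.

116.8125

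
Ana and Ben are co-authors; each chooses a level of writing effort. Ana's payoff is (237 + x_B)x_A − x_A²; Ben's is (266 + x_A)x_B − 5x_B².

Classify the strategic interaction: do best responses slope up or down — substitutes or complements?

strategic complements

Expanding Ana's payoff: 237x_A + x_Bx_A − x_A².
∂π/∂x_A = 237 + x_B − 2x_A = 0, so x_A = 118.5 + 0.5x_B.
The best-response slope dx_A/dx_B = 0.5 > 0: the reaction function is upward-sloping, so the choices are strategic complements.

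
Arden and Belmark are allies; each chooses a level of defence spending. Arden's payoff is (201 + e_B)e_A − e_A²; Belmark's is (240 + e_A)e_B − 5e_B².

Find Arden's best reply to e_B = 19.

110

Expanding Arden's payoff: 201e_A + e_Be_A − e_A².
∂π/∂e_A = 201 + e_B − 2e_A = 0, so e_A = 100.5 + 0.5e_B.
At e_B = 19: e_A = 100.5 + 0.5·19 = 110.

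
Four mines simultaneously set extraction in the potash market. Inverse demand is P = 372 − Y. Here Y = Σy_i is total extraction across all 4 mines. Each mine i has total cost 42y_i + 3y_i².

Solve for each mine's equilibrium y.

30

A representative mine's profit is π_i = y_i(372 − Y) − 42y_i − 3y_i², with Y = y_i + Σ_{j≠i} y_j.
First-order condition: 330 − 8y_i − Σ_{j≠i} y_j = 0.
Imposing symmetry (y_j = y for all j) turns Σ_{j≠i} y_j into 3y, so 330 = 11y and y = 30.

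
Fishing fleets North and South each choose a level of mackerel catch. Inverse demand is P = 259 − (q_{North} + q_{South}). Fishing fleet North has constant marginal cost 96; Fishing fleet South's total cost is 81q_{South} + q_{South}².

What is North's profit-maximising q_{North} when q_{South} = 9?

Fishing fleet North's profit: π = q_{North}(259 − (q_{North} + q_{South})) − 96q_{North}.
∂π/∂q_{North} = 163 − 2q_{North} − q_{South} = 0, so q_{North} = 81.5 − 0.5q_{South}.
At q_{South} = 9: q_{North} = 81.5 − 0.5·9 = 77.

77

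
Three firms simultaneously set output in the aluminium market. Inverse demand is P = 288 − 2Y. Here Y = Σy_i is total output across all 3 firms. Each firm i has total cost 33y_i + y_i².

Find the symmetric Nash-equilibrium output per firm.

A representative firm's profit is π_i = y_i(288 − 2Y) − 33y_i − y_i², with Y = y_i + Σ_{j≠i} y_j.
First-order condition: 255 − 6y_i − 2Σ_{j≠i} y_j = 0.
With identical firms, set every y_j = y: then 255 − 6y − 4y = 0, i.e. y = 255/10 = 25.5.

25.5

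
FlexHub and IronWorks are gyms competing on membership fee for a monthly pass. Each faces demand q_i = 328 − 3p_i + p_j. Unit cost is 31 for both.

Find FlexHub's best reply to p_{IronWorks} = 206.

FlexHub's profit: π = (p_{FlexHub} − 31)(328 − 3p_{FlexHub} + p_{IronWorks}).
∂π/∂p_{FlexHub} = 421 − 6p_{FlexHub} + p_{IronWorks} = 0 ⇒ p_{FlexHub} = 421/6 + (1/6)p_{IronWorks}.
At p_{IronWorks} = 206: p_{FlexHub} = 421/6 + (1/6)·206 = 104.5.

104.5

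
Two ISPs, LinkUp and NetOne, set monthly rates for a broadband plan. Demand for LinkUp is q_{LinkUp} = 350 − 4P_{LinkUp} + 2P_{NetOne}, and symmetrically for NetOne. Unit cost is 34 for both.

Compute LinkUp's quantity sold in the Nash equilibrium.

188

LinkUp's profit: π = (P_{LinkUp} − 34)(350 − 4P_{LinkUp} + 2P_{NetOne}).
∂π/∂P_{LinkUp} = 486 − 8P_{LinkUp} + 2P_{NetOne} = 0 ⇒ P_{LinkUp} = 60.75 + 0.25P_{NetOne}.
The game is symmetric, so in equilibrium P_{NetOne} = P_{LinkUp}: the reaction function gives 0.75P_{LinkUp} = 60.75, hence P_{LinkUp} = 81.
q_{LinkUp} = 350 − 4·81 + 2·81 = 188.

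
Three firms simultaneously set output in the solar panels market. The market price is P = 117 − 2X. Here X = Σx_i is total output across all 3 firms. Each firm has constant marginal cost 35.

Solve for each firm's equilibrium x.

10.25

A representative firm's profit is π_i = x_i(117 − 2X) − 35x_i, with X = x_i + Σ_{j≠i} x_j.
First-order condition: 82 − 4x_i − 2Σ_{j≠i} x_j = 0.
With identical firms, set every x_j = x: then 82 − 4x − 4x = 0, i.e. x = 82/8 = 10.25.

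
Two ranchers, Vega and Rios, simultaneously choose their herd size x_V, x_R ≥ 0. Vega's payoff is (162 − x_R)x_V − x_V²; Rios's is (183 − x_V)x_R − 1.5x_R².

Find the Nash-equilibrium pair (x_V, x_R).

60.6, 40.8

Expanding Vega's payoff: 162x_V − x_Rx_V − x_V².
∂π/∂x_V = 162 − x_R − 2x_V = 0, so x_V = 81 − 0.5x_R.
Likewise for Rios: x_R = 61 − (1/3)x_V.
Plugging x_R into Vega's best response: x_V = 81 − 0.5(61 − (1/3)x_V) ⇒ (5/6)x_V = 50.5, so x_V = 60.6.
Then x_R = 61 − (1/3)·60.6 = 40.8.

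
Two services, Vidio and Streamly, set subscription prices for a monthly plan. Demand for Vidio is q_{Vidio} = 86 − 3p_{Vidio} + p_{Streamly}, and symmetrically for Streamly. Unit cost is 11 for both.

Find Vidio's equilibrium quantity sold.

38.4

Vidio's profit: π = (p_{Vidio} − 11)(86 − 3p_{Vidio} + p_{Streamly}).
∂π/∂p_{Vidio} = 119 − 6p_{Vidio} + p_{Streamly} = 0 ⇒ p_{Vidio} = 119/6 + (1/6)p_{Streamly}.
The game is symmetric, so in equilibrium p_{Streamly} = p_{Vidio}: the reaction function gives (5/6)p_{Vidio} = 119/6, hence p_{Vidio} = 23.8.
q_{Vidio} = 86 − 3·23.8 + 23.8 = 38.4.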